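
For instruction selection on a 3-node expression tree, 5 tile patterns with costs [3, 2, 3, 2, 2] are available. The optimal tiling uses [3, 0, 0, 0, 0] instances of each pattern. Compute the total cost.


Total cost = sum(count_i * cost_i)
= 3*3 + 0*2 + 0*3 + 0*2 + 0*2
= 9

9


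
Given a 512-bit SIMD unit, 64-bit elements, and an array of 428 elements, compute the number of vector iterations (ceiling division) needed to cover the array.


Width = 512 / 64 = 8 elements per vector op
Iterations = ceil(428 / 8) = 54

54


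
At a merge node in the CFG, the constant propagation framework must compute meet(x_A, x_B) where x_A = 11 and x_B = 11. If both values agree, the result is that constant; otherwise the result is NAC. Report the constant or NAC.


Meet operation: if both paths give the same constant, result is that constant; if they differ, result is NAC (not-a-constant).
Path A: 11, Path B: 11 -> equal
Result: constant -> 11

11


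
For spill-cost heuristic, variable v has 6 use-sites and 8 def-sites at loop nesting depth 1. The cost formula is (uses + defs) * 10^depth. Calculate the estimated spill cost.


uses + defs = 6 + 8 = 14
10^1 = 10
Spill cost = 14 * 10 = 140

140


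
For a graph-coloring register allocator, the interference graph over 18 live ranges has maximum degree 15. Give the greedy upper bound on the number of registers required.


Greedy coloring never needs more than (max_degree + 1) colors: when coloring a vertex, at most max_degree neighbors are already colored.
Upper bound = 15 + 1 = 16

16


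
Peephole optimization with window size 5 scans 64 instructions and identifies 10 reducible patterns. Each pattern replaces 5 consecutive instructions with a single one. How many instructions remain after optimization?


Each match removes 4 instructions.
Total removed = 10 * 4 = 40
Remaining = 64 - 40 = 24

24


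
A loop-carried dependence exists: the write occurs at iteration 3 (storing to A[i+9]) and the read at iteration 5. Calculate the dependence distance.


Distance = read iteration - write iteration
= 5 - 3 = 2

2


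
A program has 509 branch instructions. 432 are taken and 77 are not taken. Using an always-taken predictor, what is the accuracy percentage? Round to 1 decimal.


Predictor: always-taken
Correct predictions = 432
Accuracy = 432 / 509 * 100 = 84.9%

84.9


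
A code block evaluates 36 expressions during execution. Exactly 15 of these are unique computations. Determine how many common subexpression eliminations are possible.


CSE count = total expressions - unique expressions
= 36 - 15 = 21

21


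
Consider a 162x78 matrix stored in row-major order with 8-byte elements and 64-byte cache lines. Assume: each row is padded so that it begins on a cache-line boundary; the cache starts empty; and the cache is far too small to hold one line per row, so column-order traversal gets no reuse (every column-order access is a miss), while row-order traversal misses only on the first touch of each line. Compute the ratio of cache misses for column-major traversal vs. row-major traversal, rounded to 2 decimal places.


Each row occupies 78 * 8 = 624 bytes and starts on a line boundary, so it spans ceil(624 / 64) = 10 cache lines.
Row-major traversal misses (one per line touched): 162 * ceil(78 * 8 / 64) = 1620
Column-major traversal misses (no reuse, every access misses): 162 * 78 = 12636
Ratio = 12636 / 1620 = 7.8

7.8


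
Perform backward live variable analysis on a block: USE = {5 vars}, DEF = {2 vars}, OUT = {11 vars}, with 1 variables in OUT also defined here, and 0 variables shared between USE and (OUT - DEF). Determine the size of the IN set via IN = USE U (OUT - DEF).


OUT - DEF: 11 - 1 = 10
|IN| = |USE| + |OUT - DEF| - |USE ∩ (OUT - DEF)| = 5 + 10 - 0 = 15

15


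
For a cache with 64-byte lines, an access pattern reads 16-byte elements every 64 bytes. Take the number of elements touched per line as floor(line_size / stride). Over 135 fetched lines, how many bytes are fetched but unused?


Elements per line = floor(64 / 64) = 1
Bytes used per line = 1 * 16 = 16
Wasted per line = 64 - 16 = 48
Total wasted = 48 * 135 = 6480

6480


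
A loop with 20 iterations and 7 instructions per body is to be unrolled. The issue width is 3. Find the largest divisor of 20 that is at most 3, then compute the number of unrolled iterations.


Largest divisor of 20 <= 3 is 2
New iterations = 20 / 2 = 10

10


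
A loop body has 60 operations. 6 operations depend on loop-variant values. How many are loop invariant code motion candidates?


Invariant candidates = total - loop-dependent
= 60 - 6 = 54

54


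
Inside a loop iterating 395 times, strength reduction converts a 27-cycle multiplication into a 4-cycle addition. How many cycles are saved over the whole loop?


Per-iteration saving = 27 - 4 = 23
Total saved = 395 * 23 = 9085

9085


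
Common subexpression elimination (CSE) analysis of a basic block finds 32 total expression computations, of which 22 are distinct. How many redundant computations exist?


CSE count = total expressions - unique expressions
= 32 - 22 = 10

10


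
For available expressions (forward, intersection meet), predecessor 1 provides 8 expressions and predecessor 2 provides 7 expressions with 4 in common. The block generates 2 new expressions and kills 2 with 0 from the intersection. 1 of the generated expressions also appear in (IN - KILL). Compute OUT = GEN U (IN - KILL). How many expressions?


IN = intersection of predecessors = 4
IN - KILL = 4 - 0 = 4
|OUT| = |GEN| + |IN - KILL| - |GEN ∩ (IN - KILL)| = 2 + 4 - 1 = 5

5


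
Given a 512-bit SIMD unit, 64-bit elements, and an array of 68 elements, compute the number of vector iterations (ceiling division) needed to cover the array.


Width = 512 / 64 = 8 elements per vector op
Iterations = ceil(68 / 8) = 9

9


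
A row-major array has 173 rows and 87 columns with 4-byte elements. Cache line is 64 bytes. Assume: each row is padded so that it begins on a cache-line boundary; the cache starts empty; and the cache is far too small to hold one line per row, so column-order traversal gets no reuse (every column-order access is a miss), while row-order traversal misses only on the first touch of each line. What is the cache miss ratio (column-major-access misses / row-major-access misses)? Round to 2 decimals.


Each row occupies 87 * 4 = 348 bytes and starts on a line boundary, so it spans ceil(348 / 64) = 6 cache lines.
Row-major traversal misses (one per line touched): 173 * ceil(87 * 4 / 64) = 1038
Column-major traversal misses (no reuse, every access misses): 173 * 87 = 15051
Ratio = 15051 / 1038 = 14.5

14.5


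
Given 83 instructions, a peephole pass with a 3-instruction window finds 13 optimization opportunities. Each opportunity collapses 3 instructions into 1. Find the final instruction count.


Each match removes 2 instructions.
Total removed = 13 * 2 = 26
Remaining = 83 - 26 = 57

57


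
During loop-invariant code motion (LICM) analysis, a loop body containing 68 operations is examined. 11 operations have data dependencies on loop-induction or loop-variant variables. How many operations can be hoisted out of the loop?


Invariant candidates = total - loop-dependent
= 68 - 11 = 57

57


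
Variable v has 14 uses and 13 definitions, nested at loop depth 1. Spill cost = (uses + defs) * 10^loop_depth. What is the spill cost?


uses + defs = 14 + 13 = 27
10^1 = 10
Spill cost = 27 * 10 = 270

270


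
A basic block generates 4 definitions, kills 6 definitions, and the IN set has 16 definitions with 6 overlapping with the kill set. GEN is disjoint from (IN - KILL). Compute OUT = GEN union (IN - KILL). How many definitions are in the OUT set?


IN - KILL: 16 - 6 = 10 surviving definitions
OUT = GEN + surviving = 4 + 10 = 14

14


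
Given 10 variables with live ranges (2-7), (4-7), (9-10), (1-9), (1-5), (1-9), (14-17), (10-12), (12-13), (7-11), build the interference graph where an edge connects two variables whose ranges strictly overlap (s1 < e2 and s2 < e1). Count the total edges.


Check all pairs for overlapping intervals.
Two intervals (s1,e1) and (s2,e2) overlap if s1 < e2 and s2 < e1.
v0 (2-7) vs v1..v9: overlaps v1, v3, v4, v5 -> 4
v1 (4-7) vs v2..v9: overlaps v3, v4, v5 -> 3
v2 (9-10) vs v3..v9: overlaps v9 -> 1
v3 (1-9) vs v4..v9: overlaps v4, v5, v9 -> 3
v4 (1-5) vs v5..v9: overlaps v5 -> 1
v5 (1-9) vs v6..v9: overlaps v9 -> 1
v6 (14-17) vs v7..v9: overlaps none -> 0
v7 (10-12) vs v8..v9: overlaps v9 -> 1
v8 (12-13) vs v9: overlaps none -> 0
Total overlapping pairs = 4 + 3 + 1 + 3 + 1 + 1 + 0 + 1 + 0 = 14

14


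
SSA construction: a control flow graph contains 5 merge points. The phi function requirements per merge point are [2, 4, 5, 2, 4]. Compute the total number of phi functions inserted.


Total phi functions = sum of phi functions at each join node
= 2 + 4 + 5 + 2 + 4 = 17

17


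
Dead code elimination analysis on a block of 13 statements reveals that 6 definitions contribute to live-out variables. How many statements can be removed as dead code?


Dead code = total statements - live definitions
= 13 - 6 = 7

7


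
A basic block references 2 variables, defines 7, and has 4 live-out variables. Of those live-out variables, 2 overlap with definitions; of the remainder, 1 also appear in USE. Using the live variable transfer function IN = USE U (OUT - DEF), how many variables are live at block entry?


OUT - DEF: 4 - 2 = 2
|IN| = |USE| + |OUT - DEF| - |USE ∩ (OUT - DEF)| = 2 + 2 - 1 = 3

3


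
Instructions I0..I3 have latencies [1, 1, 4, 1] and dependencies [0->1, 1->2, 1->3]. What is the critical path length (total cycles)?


Compute longest path through dependency graph: dist(Ik) = max over predecessors of dist + latency(Ik).
dist(I0) = latency 1 = 1
dist(I1) = dist(I0) + 1 = 1 + 1 = 2
dist(I2) = dist(I1) + 4 = 2 + 4 = 6
dist(I3) = dist(I1) + 1 = 2 + 1 = 3
Critical path = max dist = 6

6


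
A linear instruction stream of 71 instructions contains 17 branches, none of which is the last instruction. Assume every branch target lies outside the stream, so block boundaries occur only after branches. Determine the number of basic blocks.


With no in-sequence branch targets, the leaders are the first instruction plus the instruction after each branch.
Number of basic blocks = branches + 1
= 17 + 1 = 18

18


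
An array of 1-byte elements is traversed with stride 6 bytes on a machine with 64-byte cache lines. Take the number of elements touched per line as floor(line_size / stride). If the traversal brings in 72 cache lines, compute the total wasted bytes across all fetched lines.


Elements per line = floor(64 / 6) = 10
Bytes used per line = 10 * 1 = 10
Wasted per line = 64 - 10 = 54
Total wasted = 54 * 72 = 3888

3888


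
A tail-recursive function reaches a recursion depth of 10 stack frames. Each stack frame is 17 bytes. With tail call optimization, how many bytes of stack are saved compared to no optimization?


Without TCO: 10 * 17 = 170 bytes
With TCO: reuse 1 frame = 17 bytes
Savings = 170 - 17 = 153

153


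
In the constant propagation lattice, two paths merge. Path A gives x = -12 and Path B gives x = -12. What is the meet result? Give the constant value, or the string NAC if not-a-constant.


Meet operation: if both paths give the same constant, result is that constant; if they differ, result is NAC (not-a-constant).
Path A: -12, Path B: -12 -> equal
Result: constant -> -12

-12


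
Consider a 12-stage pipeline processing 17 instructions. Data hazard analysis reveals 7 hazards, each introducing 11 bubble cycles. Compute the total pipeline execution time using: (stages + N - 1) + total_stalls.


Base cycles = 12 + 17 - 1 = 28
Total stalls = 7 * 11 = 77
Total = 28 + 77 = 105

105


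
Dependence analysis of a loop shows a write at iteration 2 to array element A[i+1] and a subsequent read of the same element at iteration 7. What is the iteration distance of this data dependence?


Distance = read iteration - write iteration
= 7 - 2 = 5

5


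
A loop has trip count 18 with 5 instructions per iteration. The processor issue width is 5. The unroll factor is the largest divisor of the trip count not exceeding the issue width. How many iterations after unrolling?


Largest divisor of 18 <= 5 is 3
New iterations = 18 / 3 = 6

6


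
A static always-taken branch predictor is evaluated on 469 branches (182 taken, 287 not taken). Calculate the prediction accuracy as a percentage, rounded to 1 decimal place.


Predictor: always-taken
Correct predictions = 182
Accuracy = 182 / 469 * 100 = 38.8%

38.8


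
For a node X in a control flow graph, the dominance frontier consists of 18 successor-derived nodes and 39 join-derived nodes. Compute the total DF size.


DF(X) = direct successor contributions + join point contributions
= 18 + 39 = 57

57


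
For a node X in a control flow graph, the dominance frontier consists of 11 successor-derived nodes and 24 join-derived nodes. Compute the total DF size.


DF(X) = direct successor contributions + join point contributions
= 11 + 24 = 35

35


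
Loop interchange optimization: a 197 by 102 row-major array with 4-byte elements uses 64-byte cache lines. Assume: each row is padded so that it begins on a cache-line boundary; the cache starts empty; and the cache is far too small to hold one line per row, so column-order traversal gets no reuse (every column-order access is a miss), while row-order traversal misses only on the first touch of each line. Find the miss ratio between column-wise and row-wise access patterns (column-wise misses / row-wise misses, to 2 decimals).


Each row occupies 102 * 4 = 408 bytes and starts on a line boundary, so it spans ceil(408 / 64) = 7 cache lines.
Row-major traversal misses (one per line touched): 197 * ceil(102 * 4 / 64) = 1379
Column-major traversal misses (no reuse, every access misses): 197 * 102 = 20094
Ratio = 20094 / 1379 = 14.57

14.57


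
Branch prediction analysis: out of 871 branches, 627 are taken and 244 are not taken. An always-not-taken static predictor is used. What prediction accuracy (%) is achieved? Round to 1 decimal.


Predictor: always-not-taken
Correct predictions = 244
Accuracy = 244 / 871 * 100 = 28.0%

28.0


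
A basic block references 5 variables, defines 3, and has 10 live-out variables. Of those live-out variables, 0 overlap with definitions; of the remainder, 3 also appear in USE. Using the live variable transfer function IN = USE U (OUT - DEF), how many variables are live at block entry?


OUT - DEF: 10 - 0 = 10
|IN| = |USE| + |OUT - DEF| - |USE ∩ (OUT - DEF)| = 5 + 10 - 3 = 12

12


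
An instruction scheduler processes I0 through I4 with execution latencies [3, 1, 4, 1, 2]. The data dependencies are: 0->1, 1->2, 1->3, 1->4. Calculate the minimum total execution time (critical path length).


Compute longest path through dependency graph: dist(Ik) = max over predecessors of dist + latency(Ik).
dist(I0) = latency 3 = 3
dist(I1) = dist(I0) + 1 = 3 + 1 = 4
dist(I2) = dist(I1) + 4 = 4 + 4 = 8
dist(I3) = dist(I1) + 1 = 4 + 1 = 5
dist(I4) = dist(I1) + 2 = 4 + 2 = 6
Critical path = max dist = 8

8


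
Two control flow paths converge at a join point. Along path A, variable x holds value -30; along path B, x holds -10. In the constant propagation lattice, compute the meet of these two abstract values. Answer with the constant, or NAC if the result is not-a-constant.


Meet operation: if both paths give the same constant, result is that constant; if they differ, result is NAC (not-a-constant).
Path A: -30, Path B: -10 -> differ
Result: not-a-constant -> NAC

NAC


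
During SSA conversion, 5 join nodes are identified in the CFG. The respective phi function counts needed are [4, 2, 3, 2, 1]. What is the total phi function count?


Total phi functions = sum of phi functions at each join node
= 4 + 2 + 3 + 2 + 1 = 12

12


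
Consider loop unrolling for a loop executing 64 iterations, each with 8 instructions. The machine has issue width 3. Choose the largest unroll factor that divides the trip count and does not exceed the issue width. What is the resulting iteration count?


Largest divisor of 64 <= 3 is 2
New iterations = 64 / 2 = 32

32


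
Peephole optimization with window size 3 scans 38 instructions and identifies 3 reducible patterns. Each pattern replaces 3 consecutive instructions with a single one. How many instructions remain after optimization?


Each match removes 2 instructions.
Total removed = 3 * 2 = 6
Remaining = 38 - 6 = 32

32


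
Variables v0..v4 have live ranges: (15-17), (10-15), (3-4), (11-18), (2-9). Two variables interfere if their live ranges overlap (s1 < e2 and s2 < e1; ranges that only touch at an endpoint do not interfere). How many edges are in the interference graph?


Check all pairs for overlapping intervals.
Two intervals (s1,e1) and (s2,e2) overlap if s1 < e2 and s2 < e1.
v0 (15-17) vs v1..v4: overlaps v3 -> 1
v1 (10-15) vs v2..v4: overlaps v3 -> 1
v2 (3-4) vs v3..v4: overlaps v4 -> 1
v3 (11-18) vs v4: overlaps none -> 0
Total overlapping pairs = 1 + 1 + 1 + 0 = 3

3


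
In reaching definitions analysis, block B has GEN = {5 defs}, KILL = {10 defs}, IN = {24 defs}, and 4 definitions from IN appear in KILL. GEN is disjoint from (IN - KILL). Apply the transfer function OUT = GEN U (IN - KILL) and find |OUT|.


IN - KILL: 24 - 4 = 20 surviving definitions
OUT = GEN + surviving = 5 + 20 = 25

25


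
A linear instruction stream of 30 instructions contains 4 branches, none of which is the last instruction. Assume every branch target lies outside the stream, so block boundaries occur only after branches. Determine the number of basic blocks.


With no in-sequence branch targets, the leaders are the first instruction plus the instruction after each branch.
Number of basic blocks = branches + 1
= 4 + 1 = 5

5


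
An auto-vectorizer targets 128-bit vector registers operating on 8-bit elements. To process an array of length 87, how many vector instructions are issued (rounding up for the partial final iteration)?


Width = 128 / 8 = 16 elements per vector op
Iterations = ceil(87 / 16) = 6

6


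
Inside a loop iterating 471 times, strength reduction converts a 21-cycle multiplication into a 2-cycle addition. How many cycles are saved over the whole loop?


Per-iteration saving = 21 - 2 = 19
Total saved = 471 * 19 = 8949

8949


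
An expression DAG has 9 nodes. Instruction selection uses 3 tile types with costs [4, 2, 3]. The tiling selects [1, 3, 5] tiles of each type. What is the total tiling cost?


Total cost = sum(count_i * cost_i)
= 1*4 + 3*2 + 5*3
= 25

25


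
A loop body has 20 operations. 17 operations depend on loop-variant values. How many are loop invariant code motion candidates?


Invariant candidates = total - loop-dependent
= 20 - 17 = 3

3


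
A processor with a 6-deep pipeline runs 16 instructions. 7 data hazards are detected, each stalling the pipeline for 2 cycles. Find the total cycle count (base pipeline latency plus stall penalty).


Base cycles = 6 + 16 - 1 = 21
Total stalls = 7 * 2 = 14
Total = 21 + 14 = 35

35


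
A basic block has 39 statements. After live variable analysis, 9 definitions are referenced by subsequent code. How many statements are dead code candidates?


Dead code = total statements - live definitions
= 39 - 9 = 30

30


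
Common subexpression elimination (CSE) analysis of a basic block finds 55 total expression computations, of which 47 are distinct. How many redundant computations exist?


CSE count = total expressions - unique expressions
= 55 - 47 = 8

8


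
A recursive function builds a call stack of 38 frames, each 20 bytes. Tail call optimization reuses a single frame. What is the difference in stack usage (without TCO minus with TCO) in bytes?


Without TCO: 38 * 20 = 760 bytes
With TCO: reuse 1 frame = 20 bytes
Savings = 760 - 20 = 740

740


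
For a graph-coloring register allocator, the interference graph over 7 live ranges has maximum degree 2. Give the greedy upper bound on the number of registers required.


Greedy coloring never needs more than (max_degree + 1) colors: when coloring a vertex, at most max_degree neighbors are already colored.
Upper bound = 2 + 1 = 3

3


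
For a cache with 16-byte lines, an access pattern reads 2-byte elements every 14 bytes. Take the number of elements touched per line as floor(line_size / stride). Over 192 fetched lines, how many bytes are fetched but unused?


Elements per line = floor(16 / 14) = 1
Bytes used per line = 1 * 2 = 2
Wasted per line = 16 - 2 = 14
Total wasted = 14 * 192 = 2688

2688


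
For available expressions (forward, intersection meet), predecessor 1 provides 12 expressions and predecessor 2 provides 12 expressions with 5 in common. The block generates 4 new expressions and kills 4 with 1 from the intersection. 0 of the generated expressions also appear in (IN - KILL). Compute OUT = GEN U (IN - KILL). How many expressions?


IN = intersection of predecessors = 5
IN - KILL = 5 - 1 = 4
|OUT| = |GEN| + |IN - KILL| - |GEN ∩ (IN - KILL)| = 4 + 4 - 0 = 8

8


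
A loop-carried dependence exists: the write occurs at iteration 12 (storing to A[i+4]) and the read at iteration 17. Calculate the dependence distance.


Distance = read iteration - write iteration
= 17 - 12 = 5

5


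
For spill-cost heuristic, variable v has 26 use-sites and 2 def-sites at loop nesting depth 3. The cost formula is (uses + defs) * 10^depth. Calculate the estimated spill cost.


uses + defs = 26 + 2 = 28
10^3 = 1000
Spill cost = 28 * 1000 = 28000

28000


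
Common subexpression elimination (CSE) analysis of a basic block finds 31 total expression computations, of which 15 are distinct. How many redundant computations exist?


CSE count = total expressions - unique expressions
= 31 - 15 = 16

16


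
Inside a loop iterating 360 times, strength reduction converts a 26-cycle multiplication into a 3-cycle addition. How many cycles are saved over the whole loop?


Per-iteration saving = 26 - 3 = 23
Total saved = 360 * 23 = 8280

8280


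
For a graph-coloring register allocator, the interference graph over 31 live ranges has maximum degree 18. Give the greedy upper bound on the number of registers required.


Greedy coloring never needs more than (max_degree + 1) colors: when coloring a vertex, at most max_degree neighbors are already colored.
Upper bound = 18 + 1 = 19

19


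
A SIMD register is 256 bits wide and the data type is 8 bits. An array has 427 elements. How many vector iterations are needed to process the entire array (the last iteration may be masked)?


Width = 256 / 8 = 32 elements per vector op
Iterations = ceil(427 / 32) = 14

14


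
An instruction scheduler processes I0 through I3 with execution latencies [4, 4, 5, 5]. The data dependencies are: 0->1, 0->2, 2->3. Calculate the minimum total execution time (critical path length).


Compute longest path through dependency graph: dist(Ik) = max over predecessors of dist + latency(Ik).
dist(I0) = latency 4 = 4
dist(I1) = dist(I0) + 4 = 4 + 4 = 8
dist(I2) = dist(I0) + 5 = 4 + 5 = 9
dist(I3) = dist(I2) + 5 = 9 + 5 = 14
Critical path = max dist = 14

14


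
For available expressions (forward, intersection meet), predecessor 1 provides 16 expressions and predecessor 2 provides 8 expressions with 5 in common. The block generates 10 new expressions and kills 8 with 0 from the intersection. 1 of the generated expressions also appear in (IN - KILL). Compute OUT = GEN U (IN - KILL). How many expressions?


IN = intersection of predecessors = 5
IN - KILL = 5 - 0 = 5
|OUT| = |GEN| + |IN - KILL| - |GEN ∩ (IN - KILL)| = 10 + 5 - 1 = 14

14


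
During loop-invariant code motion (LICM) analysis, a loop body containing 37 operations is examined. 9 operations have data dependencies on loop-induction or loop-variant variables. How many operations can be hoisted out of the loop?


Invariant candidates = total - loop-dependent
= 37 - 9 = 28

28


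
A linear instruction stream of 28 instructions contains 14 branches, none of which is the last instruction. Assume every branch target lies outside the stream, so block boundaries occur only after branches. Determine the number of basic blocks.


With no in-sequence branch targets, the leaders are the first instruction plus the instruction after each branch.
Number of basic blocks = branches + 1
= 14 + 1 = 15

15


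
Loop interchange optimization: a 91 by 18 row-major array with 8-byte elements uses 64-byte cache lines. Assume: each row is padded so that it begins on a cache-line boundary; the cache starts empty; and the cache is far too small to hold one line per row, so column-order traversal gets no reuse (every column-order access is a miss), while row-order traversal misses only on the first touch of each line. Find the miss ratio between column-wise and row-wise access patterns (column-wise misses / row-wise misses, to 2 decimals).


Each row occupies 18 * 8 = 144 bytes and starts on a line boundary, so it spans ceil(144 / 64) = 3 cache lines.
Row-major traversal misses (one per line touched): 91 * ceil(18 * 8 / 64) = 273
Column-major traversal misses (no reuse, every access misses): 91 * 18 = 1638
Ratio = 1638 / 273 = 6.0

6.0


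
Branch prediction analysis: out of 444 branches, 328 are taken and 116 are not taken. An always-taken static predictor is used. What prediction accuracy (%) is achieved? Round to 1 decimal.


Predictor: always-taken
Correct predictions = 328
Accuracy = 328 / 444 * 100 = 73.9%

73.9


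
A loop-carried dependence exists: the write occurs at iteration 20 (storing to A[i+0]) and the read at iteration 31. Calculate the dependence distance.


Distance = read iteration - write iteration
= 31 - 20 = 11

11


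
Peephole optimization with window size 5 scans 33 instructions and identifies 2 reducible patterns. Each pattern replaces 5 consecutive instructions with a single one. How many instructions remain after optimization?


Each match removes 4 instructions.
Total removed = 2 * 4 = 8
Remaining = 33 - 8 = 25

25


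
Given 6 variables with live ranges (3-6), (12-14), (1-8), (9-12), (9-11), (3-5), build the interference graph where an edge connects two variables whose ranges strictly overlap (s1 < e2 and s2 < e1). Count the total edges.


Check all pairs for overlapping intervals.
Two intervals (s1,e1) and (s2,e2) overlap if s1 < e2 and s2 < e1.
v0 (3-6) vs v1..v5: overlaps v2, v5 -> 2
v1 (12-14) vs v2..v5: overlaps none -> 0
v2 (1-8) vs v3..v5: overlaps v5 -> 1
v3 (9-12) vs v4..v5: overlaps v4 -> 1
v4 (9-11) vs v5: overlaps none -> 0
Total overlapping pairs = 2 + 0 + 1 + 1 + 0 = 4

4


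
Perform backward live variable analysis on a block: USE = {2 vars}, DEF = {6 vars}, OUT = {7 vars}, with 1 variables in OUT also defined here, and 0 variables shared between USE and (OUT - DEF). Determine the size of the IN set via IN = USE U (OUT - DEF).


OUT - DEF: 7 - 1 = 6
|IN| = |USE| + |OUT - DEF| - |USE ∩ (OUT - DEF)| = 2 + 6 - 0 = 8

8


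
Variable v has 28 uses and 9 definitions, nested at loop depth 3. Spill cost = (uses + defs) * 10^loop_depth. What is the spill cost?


uses + defs = 28 + 9 = 37
10^3 = 1000
Spill cost = 37 * 1000 = 37000

37000


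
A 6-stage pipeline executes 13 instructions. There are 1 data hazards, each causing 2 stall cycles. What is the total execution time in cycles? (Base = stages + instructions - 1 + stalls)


Base cycles = 6 + 13 - 1 = 18
Total stalls = 1 * 2 = 2
Total = 18 + 2 = 20

20


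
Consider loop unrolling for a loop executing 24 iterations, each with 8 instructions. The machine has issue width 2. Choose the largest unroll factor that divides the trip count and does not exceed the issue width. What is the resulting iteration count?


Largest divisor of 24 <= 2 is 2
New iterations = 24 / 2 = 12

12


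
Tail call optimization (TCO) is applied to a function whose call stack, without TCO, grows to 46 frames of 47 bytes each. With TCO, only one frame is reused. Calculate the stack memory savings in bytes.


Without TCO: 46 * 47 = 2162 bytes
With TCO: reuse 1 frame = 47 bytes
Savings = 2162 - 47 = 2115

2115


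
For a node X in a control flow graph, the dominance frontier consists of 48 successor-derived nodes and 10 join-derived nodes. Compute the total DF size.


DF(X) = direct successor contributions + join point contributions
= 48 + 10 = 58

58


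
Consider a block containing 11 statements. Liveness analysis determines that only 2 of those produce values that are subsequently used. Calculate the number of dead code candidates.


Dead code = total statements - live definitions
= 11 - 2 = 9

9


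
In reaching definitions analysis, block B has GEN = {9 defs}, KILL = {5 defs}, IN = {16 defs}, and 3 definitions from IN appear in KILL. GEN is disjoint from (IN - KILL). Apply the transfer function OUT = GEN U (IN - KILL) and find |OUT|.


IN - KILL: 16 - 3 = 13 surviving definitions
OUT = GEN + surviving = 9 + 13 = 22

22


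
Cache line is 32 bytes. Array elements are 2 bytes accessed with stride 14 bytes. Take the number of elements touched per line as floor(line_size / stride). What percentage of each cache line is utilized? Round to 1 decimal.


Elements per cache line = floor(32 / 14) = 2
Bytes used = 2 * 2 = 4
Utilization = 4 / 32 * 100 = 12.5%

12.5


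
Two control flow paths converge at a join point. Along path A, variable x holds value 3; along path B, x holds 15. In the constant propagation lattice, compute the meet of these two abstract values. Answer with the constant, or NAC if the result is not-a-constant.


Meet operation: if both paths give the same constant, result is that constant; if they differ, result is NAC (not-a-constant).
Path A: 3, Path B: 15 -> differ
Result: not-a-constant -> NAC

NAC


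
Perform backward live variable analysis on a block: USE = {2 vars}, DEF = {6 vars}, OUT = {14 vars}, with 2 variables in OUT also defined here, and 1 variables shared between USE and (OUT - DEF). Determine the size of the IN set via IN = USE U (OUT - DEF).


OUT - DEF: 14 - 2 = 12
|IN| = |USE| + |OUT - DEF| - |USE ∩ (OUT - DEF)| = 2 + 12 - 1 = 13

13


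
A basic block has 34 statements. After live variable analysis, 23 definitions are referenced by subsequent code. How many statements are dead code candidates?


Dead code = total statements - live definitions
= 34 - 23 = 11

11


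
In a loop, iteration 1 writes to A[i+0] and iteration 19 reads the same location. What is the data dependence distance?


Distance = read iteration - write iteration
= 19 - 1 = 18

18


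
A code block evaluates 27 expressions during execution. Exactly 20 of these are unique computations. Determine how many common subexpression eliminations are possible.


CSE count = total expressions - unique expressions
= 27 - 20 = 7

7


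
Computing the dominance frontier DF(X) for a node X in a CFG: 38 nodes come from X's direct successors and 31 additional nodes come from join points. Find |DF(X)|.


DF(X) = direct successor contributions + join point contributions
= 38 + 31 = 69

69


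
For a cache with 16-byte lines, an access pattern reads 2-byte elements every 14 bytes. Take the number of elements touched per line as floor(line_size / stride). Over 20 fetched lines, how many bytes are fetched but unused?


Elements per line = floor(16 / 14) = 1
Bytes used per line = 1 * 2 = 2
Wasted per line = 16 - 2 = 14
Total wasted = 14 * 20 = 280

280


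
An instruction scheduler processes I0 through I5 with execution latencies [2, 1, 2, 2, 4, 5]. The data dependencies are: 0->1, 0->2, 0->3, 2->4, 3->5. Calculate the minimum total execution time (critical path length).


Compute longest path through dependency graph: dist(Ik) = max over predecessors of dist + latency(Ik).
dist(I0) = latency 2 = 2
dist(I1) = dist(I0) + 1 = 2 + 1 = 3
dist(I2) = dist(I0) + 2 = 2 + 2 = 4
dist(I3) = dist(I0) + 2 = 2 + 2 = 4
dist(I4) = dist(I2) + 4 = 4 + 4 = 8
dist(I5) = dist(I3) + 5 = 4 + 5 = 9
Critical path = max dist = 9

9


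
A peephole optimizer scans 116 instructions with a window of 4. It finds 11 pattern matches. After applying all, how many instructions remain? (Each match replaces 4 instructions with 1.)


Each match removes 3 instructions.
Total removed = 11 * 3 = 33
Remaining = 116 - 33 = 83

83


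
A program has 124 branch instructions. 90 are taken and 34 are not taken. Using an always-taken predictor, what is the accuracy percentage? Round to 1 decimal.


Predictor: always-taken
Correct predictions = 90
Accuracy = 90 / 124 * 100 = 72.6%

72.6


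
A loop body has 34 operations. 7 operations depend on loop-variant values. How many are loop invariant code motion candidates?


Invariant candidates = total - loop-dependent
= 34 - 7 = 27

27


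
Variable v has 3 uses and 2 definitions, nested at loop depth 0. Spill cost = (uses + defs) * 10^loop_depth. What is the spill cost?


uses + defs = 3 + 2 = 5
10^0 = 1
Spill cost = 5 * 1 = 5

5


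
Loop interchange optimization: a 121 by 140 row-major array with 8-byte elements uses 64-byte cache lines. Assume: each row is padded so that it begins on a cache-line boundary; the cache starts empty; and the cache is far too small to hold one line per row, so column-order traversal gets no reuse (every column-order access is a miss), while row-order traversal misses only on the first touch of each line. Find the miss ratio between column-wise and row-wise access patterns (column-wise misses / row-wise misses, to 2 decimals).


Each row occupies 140 * 8 = 1120 bytes and starts on a line boundary, so it spans ceil(1120 / 64) = 18 cache lines.
Row-major traversal misses (one per line touched): 121 * ceil(140 * 8 / 64) = 2178
Column-major traversal misses (no reuse, every access misses): 121 * 140 = 16940
Ratio = 16940 / 2178 = 7.78

7.78


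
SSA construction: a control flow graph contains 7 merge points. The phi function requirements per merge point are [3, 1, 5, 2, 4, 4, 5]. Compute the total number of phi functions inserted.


Total phi functions = sum of phi functions at each join node
= 3 + 1 + 5 + 2 + 4 + 4 + 5 = 24

24


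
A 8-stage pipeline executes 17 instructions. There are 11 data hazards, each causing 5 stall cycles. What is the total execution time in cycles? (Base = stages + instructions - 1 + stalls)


Base cycles = 8 + 17 - 1 = 24
Total stalls = 11 * 5 = 55
Total = 24 + 55 = 79

79


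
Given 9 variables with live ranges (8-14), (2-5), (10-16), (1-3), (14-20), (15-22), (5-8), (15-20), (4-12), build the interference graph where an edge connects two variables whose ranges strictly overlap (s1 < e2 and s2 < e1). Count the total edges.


Check all pairs for overlapping intervals.
Two intervals (s1,e1) and (s2,e2) overlap if s1 < e2 and s2 < e1.
v0 (8-14) vs v1..v8: overlaps v2, v8 -> 2
v1 (2-5) vs v2..v8: overlaps v3, v8 -> 2
v2 (10-16) vs v3..v8: overlaps v4, v5, v7, v8 -> 4
v3 (1-3) vs v4..v8: overlaps none -> 0
v4 (14-20) vs v5..v8: overlaps v5, v7 -> 2
v5 (15-22) vs v6..v8: overlaps v7 -> 1
v6 (5-8) vs v7..v8: overlaps v8 -> 1
v7 (15-20) vs v8: overlaps none -> 0
Total overlapping pairs = 2 + 2 + 4 + 0 + 2 + 1 + 1 + 0 = 12

12


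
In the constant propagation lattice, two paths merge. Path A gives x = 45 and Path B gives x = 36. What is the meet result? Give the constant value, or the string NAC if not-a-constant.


Meet operation: if both paths give the same constant, result is that constant; if they differ, result is NAC (not-a-constant).
Path A: 45, Path B: 36 -> differ
Result: not-a-constant -> NAC

NAC


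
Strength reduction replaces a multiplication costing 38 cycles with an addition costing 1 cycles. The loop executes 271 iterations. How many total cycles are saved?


Per-iteration saving = 38 - 1 = 37
Total saved = 271 * 37 = 10027

10027


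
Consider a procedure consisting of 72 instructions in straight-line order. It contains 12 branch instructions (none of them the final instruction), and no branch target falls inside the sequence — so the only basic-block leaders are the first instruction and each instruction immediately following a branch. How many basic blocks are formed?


With no in-sequence branch targets, the leaders are the first instruction plus the instruction after each branch.
Number of basic blocks = branches + 1
= 12 + 1 = 13

13


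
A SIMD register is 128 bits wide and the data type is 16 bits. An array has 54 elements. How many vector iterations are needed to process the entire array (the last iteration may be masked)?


Width = 128 / 16 = 8 elements per vector op
Iterations = ceil(54 / 8) = 7

7


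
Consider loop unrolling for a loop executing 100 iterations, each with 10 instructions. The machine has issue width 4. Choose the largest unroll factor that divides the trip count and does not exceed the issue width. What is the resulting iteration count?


Largest divisor of 100 <= 4 is 4
New iterations = 100 / 4 = 25

25


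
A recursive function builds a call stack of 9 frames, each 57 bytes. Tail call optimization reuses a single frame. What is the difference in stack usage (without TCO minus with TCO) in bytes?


Without TCO: 9 * 57 = 513 bytes
With TCO: reuse 1 frame = 57 bytes
Savings = 513 - 57 = 456

456


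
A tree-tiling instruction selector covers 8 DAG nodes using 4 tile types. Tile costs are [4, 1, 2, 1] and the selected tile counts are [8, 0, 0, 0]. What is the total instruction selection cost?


Total cost = sum(count_i * cost_i)
= 8*4 + 0*1 + 0*2 + 0*1
= 32

32


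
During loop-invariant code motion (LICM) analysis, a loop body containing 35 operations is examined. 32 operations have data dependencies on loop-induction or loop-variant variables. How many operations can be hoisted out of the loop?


Invariant candidates = total - loop-dependent
= 35 - 32 = 3

3


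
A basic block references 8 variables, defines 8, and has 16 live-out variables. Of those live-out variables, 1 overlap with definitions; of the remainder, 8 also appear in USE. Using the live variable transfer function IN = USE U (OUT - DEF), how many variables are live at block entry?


OUT - DEF: 16 - 1 = 15
|IN| = |USE| + |OUT - DEF| - |USE ∩ (OUT - DEF)| = 8 + 15 - 8 = 15

15


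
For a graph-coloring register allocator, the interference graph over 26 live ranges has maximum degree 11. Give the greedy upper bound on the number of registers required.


Greedy coloring never needs more than (max_degree + 1) colors: when coloring a vertex, at most max_degree neighbors are already colored.
Upper bound = 11 + 1 = 12

12


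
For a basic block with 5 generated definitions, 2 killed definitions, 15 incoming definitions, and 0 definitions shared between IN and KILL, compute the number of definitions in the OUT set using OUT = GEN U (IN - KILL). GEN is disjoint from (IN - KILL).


IN - KILL: 15 - 0 = 15 surviving definitions
OUT = GEN + surviving = 5 + 15 = 20

20


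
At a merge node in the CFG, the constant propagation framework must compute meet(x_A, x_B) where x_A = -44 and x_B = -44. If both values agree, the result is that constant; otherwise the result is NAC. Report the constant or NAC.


Meet operation: if both paths give the same constant, result is that constant; if they differ, result is NAC (not-a-constant).
Path A: -44, Path B: -44 -> equal
Result: constant -> -44

-44


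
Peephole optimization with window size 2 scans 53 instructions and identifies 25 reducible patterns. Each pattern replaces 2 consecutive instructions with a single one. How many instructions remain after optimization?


Each match removes 1 instructions.
Total removed = 25 * 1 = 25
Remaining = 53 - 25 = 28

28


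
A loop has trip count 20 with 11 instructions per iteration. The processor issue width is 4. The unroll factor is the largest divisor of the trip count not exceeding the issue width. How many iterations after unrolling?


Largest divisor of 20 <= 4 is 4
New iterations = 20 / 4 = 5

5
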